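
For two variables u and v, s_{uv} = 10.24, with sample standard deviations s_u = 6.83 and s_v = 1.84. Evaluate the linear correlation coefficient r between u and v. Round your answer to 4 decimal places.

r = Cov(u,v) / (s_u · s_v) = 10.24 / (6.83 × 1.84)
  = 10.24 / 12.5672 ≈ 0.8148

0.8148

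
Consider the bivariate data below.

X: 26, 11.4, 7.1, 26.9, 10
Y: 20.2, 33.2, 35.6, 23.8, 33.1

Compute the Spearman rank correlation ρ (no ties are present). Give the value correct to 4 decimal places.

Rank X: 4, 3, 1, 5, 2
Rank Y: 1, 4, 5, 2, 3
d = rank(X) − rank(Y): 3, -1, -4, 3, -1; Σd² = 36
ρ = 1 − 6Σd² / [n(n²−1)] = 1 − 6×36 / (5×24) = 1 − 216/120 ≈ -0.8000

-0.8000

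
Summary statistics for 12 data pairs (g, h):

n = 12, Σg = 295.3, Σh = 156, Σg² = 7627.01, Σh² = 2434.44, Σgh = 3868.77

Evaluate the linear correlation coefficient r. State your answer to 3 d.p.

0.078

r = (nΣgh − ΣgΣh) / √[(nΣg² − (Σg)²)(nΣh² − (Σh)²)]
Numerator: 12×3868.77 − 295.3×156 = 358.44
Denominator: √[(91524.12 − 87202.09)(29213.28 − 24336)] = √[4322.03 × 4877.28] = 4591.2689
r = 358.44 / 4591.2689 ≈ 0.078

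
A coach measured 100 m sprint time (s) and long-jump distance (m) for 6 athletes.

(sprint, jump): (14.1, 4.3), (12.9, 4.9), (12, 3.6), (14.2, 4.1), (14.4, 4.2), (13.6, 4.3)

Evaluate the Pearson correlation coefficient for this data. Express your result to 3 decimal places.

0.245

n = 6, Σx = 81.2, Σy = 25.4, Σx² = 1103.18, Σy² = 108.4, Σxy = 344.22
nΣxy − ΣxΣy = 2065.32 − 2062.48 = 2.84
nΣx² − (Σx)² = 6619.08 − 6593.44 = 25.64; nΣy² − (Σy)² = 650.4 − 645.16 = 5.24
r = 2.84 / √(25.64 × 5.24) = 2.84 / 11.5911 ≈ 0.245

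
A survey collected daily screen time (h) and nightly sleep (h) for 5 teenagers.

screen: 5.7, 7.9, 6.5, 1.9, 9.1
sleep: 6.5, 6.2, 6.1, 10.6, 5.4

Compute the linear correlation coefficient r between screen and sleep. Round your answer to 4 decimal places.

-0.9440

n = 5, Σx = 31.1, Σy = 34.8, Σx² = 223.57, Σy² = 259.42, Σxy = 194.96
nΣxy − ΣxΣy = 974.8 − 1082.28 = -107.48
nΣx² − (Σx)² = 1117.85 − 967.21 = 150.64; nΣy² − (Σy)² = 1297.1 − 1211.04 = 86.06
r = -107.48 / √(150.64 × 86.06) = -107.48 / 113.8599 ≈ -0.9440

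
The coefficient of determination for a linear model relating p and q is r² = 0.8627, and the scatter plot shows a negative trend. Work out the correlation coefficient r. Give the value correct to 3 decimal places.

|r| = √0.8627 = 0.929
The association is negative, so r = −0.929.

-0.929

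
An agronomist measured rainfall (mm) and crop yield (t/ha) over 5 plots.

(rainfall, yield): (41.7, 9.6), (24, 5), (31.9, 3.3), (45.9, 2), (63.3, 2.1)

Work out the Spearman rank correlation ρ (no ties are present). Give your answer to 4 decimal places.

-0.6000

Rank rainfall: 3, 1, 2, 4, 5
Rank yield: 5, 4, 3, 1, 2
d = rank(rainfall) − rank(yield): -2, -3, -1, 3, 3; Σd² = 32
ρ = 1 − 6Σd² / [n(n²−1)] = 1 − 6×32 / (5×24) = 1 − 192/120 ≈ -0.6000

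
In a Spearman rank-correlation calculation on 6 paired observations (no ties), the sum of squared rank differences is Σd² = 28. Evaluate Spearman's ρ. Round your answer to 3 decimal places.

0.200

ρ = 1 − 6Σd² / [n(n²−1)] = 1 − 6×28 / (6×35)
  = 1 − 168/210 = 1 − 0.8000 ≈ 0.200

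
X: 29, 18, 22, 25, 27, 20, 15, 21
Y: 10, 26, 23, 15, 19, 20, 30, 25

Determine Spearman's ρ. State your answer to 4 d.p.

-0.9048

Rank X: 8, 2, 5, 6, 7, 3, 1, 4
Rank Y: 1, 7, 5, 2, 3, 4, 8, 6
d = rank(X) − rank(Y): 7, -5, 0, 4, 4, -1, -7, -2; Σd² = 160
ρ = 1 − 6Σd² / [n(n²−1)] = 1 − 6×160 / (8×63) = 1 − 960/504 ≈ -0.9048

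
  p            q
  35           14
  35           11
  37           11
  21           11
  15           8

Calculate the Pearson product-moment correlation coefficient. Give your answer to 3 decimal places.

0.711

n = 5, Σp = 143, Σq = 55, Σp² = 4485, Σq² = 623, Σpq = 1633
nΣpq − ΣpΣq = 8165 − 7865 = 300
nΣp² − (Σp)² = 22425 − 20449 = 1976; nΣq² − (Σq)² = 3115 − 3025 = 90
r = 300 / √(1976 × 90) = 300 / 421.7108 ≈ 0.711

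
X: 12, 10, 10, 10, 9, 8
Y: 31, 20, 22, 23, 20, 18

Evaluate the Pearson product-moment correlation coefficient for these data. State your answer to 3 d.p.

0.929

n = 6, ΣX = 59, ΣY = 134, ΣX² = 589, ΣY² = 3098, ΣXY = 1346
nΣXY − ΣXΣY = 8076 − 7906 = 170
nΣX² − (ΣX)² = 3534 − 3481 = 53; nΣY² − (ΣY)² = 18588 − 17956 = 632
r = 170 / √(53 × 632) = 170 / 183.0191 ≈ 0.929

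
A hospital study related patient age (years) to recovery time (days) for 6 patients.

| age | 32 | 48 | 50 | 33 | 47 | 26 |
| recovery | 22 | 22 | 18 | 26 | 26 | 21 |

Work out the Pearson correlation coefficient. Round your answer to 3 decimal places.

-0.153

n = 6, Σx = 236, Σy = 135, Σx² = 9802, Σy² = 3085, Σxy = 5286
nΣxy − ΣxΣy = 31716 − 31860 = -144
nΣx² − (Σx)² = 58812 − 55696 = 3116; nΣy² − (Σy)² = 18510 − 18225 = 285
r = -144 / √(3116 × 285) = -144 / 942.3694 ≈ -0.153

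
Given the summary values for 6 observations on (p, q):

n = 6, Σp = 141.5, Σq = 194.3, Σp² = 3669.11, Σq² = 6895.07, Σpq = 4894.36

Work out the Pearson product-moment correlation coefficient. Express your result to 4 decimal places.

0.6975

r = (nΣpq − ΣpΣq) / √[(nΣp² − (Σp)²)(nΣq² − (Σq)²)]
Numerator: 6×4894.36 − 141.5×194.3 = 1872.71
Denominator: √[(22014.66 − 20022.25)(41370.42 − 37752.49)] = √[1992.41 × 3617.93] = 2684.8463
r = 1872.71 / 2684.8463 ≈ 0.6975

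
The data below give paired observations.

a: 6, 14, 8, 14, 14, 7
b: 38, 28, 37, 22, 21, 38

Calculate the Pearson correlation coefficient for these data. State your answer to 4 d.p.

-0.9472

n = 6, Σa = 63, Σb = 184, Σa² = 737, Σb² = 5966, Σab = 1784
nΣab − ΣaΣb = 10704 − 11592 = -888
nΣa² − (Σa)² = 4422 − 3969 = 453; nΣb² − (Σb)² = 35796 − 33856 = 1940
r = -888 / √(453 × 1940) = -888 / 937.4540 ≈ -0.9472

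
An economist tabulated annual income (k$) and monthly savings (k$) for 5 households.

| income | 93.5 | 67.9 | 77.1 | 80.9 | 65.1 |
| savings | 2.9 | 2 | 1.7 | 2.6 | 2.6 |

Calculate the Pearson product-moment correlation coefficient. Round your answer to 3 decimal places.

0.457

n = 5, Σx = 384.5, Σy = 11.8, Σx² = 30079.89, Σy² = 28.82, Σxy = 917.62
nΣxy − ΣxΣy = 4588.1 − 4537.1 = 51
nΣx² − (Σx)² = 150399.45 − 147840.25 = 2559.2; nΣy² − (Σy)² = 144.1 − 139.24 = 4.86
r = 51 / √(2559.2 × 4.86) = 51 / 111.5245 ≈ 0.457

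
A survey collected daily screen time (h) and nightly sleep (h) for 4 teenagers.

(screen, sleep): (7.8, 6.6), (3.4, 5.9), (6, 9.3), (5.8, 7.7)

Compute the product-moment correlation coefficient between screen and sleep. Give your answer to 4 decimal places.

0.2957

n = 4, Σx = 23, Σy = 29.5, Σx² = 142.04, Σy² = 224.15, Σxy = 172
nΣxy − ΣxΣy = 688 − 678.5 = 9.5
nΣx² − (Σx)² = 568.16 − 529 = 39.16; nΣy² − (Σy)² = 896.6 − 870.25 = 26.35
r = 9.5 / √(39.16 × 26.35) = 9.5 / 32.1227 ≈ 0.2957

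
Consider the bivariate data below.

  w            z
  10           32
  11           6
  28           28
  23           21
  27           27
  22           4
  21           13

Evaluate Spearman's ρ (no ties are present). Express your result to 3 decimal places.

Rank w: 1, 2, 7, 5, 6, 4, 3
Rank z: 7, 2, 6, 4, 5, 1, 3
d = rank(w) − rank(z): -6, 0, 1, 1, 1, 3, 0; Σd² = 48
ρ = 1 − 6Σd² / [n(n²−1)] = 1 − 6×48 / (7×48) = 1 − 288/336 ≈ 0.143

0.143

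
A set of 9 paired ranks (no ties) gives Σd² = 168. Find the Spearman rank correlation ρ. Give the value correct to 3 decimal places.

-0.400

ρ = 1 − 6Σd² / [n(n²−1)] = 1 − 6×168 / (9×80)
  = 1 − 1008/720 = 1 − 1.4000 ≈ -0.400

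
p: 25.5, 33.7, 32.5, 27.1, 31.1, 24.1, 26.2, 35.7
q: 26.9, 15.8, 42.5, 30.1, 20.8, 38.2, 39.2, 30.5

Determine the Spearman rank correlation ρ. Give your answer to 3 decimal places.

Rank p: 2, 7, 6, 4, 5, 1, 3, 8
Rank q: 3, 1, 8, 4, 2, 6, 7, 5
d = rank(p) − rank(q): -1, 6, -2, 0, 3, -5, -4, 3; Σd² = 100
ρ = 1 − 6Σd² / [n(n²−1)] = 1 − 6×100 / (8×63) = 1 − 600/504 ≈ -0.190

-0.190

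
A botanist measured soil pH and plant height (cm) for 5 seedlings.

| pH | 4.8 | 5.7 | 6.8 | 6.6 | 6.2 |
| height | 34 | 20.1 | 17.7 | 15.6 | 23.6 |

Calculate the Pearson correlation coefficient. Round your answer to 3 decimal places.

-0.897

n = 5, Σx = 30.1, Σy = 111, Σx² = 183.77, Σy² = 2673.62, Σxy = 647.41
nΣxy − ΣxΣy = 3237.05 − 3341.1 = -104.05
nΣx² − (Σx)² = 918.85 − 906.01 = 12.84; nΣy² − (Σy)² = 13368.1 − 12321 = 1047.1
r = -104.05 / √(12.84 × 1047.1) = -104.05 / 115.9516 ≈ -0.897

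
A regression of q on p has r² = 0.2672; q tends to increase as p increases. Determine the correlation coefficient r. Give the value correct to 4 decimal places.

0.5169

|r| = √0.2672 = 0.5169
The association is positive, so r = 0.5169.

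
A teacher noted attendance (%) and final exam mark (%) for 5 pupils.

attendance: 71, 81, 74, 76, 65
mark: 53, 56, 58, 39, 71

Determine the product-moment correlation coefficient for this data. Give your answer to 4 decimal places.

n = 5, Σx = 367, Σy = 277, Σx² = 27079, Σy² = 15871, Σxy = 20170
nΣxy − ΣxΣy = 100850 − 101659 = -809
nΣx² − (Σx)² = 135395 − 134689 = 706; nΣy² − (Σy)² = 79355 − 76729 = 2626
r = -809 / √(706 × 2626) = -809 / 1361.6005 ≈ -0.5942

-0.5942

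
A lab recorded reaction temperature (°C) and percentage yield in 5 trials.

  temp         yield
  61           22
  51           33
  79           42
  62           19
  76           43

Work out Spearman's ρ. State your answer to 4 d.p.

Rank temp: 2, 1, 5, 3, 4
Rank yield: 2, 3, 4, 1, 5
d = rank(temp) − rank(yield): 0, -2, 1, 2, -1; Σd² = 10
ρ = 1 − 6Σd² / [n(n²−1)] = 1 − 6×10 / (5×24) = 1 − 60/120 ≈ 0.5000

0.5000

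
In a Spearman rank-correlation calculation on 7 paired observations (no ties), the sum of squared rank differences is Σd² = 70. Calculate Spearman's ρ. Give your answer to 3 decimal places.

-0.250

ρ = 1 − 6Σd² / [n(n²−1)] = 1 − 6×70 / (7×48)
  = 1 − 420/336 = 1 − 1.2500 ≈ -0.250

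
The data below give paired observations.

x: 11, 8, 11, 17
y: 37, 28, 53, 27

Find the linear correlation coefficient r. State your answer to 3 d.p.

-0.226

n = 4, Σx = 47, Σy = 145, Σx² = 595, Σy² = 5691, Σxy = 1673
nΣxy − ΣxΣy = 6692 − 6815 = -123
nΣx² − (Σx)² = 2380 − 2209 = 171; nΣy² − (Σy)² = 22764 − 21025 = 1739
r = -123 / √(171 × 1739) = -123 / 545.3155 ≈ -0.226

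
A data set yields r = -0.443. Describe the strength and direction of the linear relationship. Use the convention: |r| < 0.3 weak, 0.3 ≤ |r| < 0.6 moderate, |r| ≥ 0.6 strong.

r = -0.443 < 0 so the relationship is negative.
|r| = 0.443, which falls in the moderate range.

moderate negative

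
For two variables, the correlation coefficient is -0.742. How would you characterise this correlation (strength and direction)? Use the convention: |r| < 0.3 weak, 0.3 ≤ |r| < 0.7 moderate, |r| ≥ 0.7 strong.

r = -0.742 < 0 so the relationship is negative.
|r| = 0.742, which falls in the strong range.

strong negative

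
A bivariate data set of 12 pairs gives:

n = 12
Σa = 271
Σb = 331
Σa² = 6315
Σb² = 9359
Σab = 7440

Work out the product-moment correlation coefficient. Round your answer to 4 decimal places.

r = (nΣab − ΣaΣb) / √[(nΣa² − (Σa)²)(nΣb² − (Σb)²)]
Numerator: 12×7440 − 271×331 = -421
Denominator: √[(75780 − 73441)(112308 − 109561)] = √[2339 × 2747] = 2534.8043
r = -421 / 2534.8043 ≈ -0.1661

-0.1661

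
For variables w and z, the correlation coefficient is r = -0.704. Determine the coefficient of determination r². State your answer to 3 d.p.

0.496

r² = (-0.704)² = 0.496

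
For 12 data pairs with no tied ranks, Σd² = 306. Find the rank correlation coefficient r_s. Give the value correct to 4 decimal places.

ρ = 1 − 6Σd² / [n(n²−1)] = 1 − 6×306 / (12×143)
  = 1 − 1836/1716 = 1 − 1.06993 ≈ -0.0699

-0.0699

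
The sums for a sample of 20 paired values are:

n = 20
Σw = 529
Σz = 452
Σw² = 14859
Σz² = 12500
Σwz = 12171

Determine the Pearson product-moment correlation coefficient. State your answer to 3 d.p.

0.153

r = (nΣwz − ΣwΣz) / √[(nΣw² − (Σw)²)(nΣz² − (Σz)²)]
Numerator: 20×12171 − 529×452 = 4312
Denominator: √[(297180 − 279841)(250000 − 204304)] = √[17339 × 45696] = 28148.2316
r = 4312 / 28148.2316 ≈ 0.153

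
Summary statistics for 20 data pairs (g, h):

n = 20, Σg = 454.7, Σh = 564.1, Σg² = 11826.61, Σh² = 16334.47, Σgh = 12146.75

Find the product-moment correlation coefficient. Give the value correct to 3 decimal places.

r = (nΣgh − ΣgΣh) / √[(nΣg² − (Σg)²)(nΣh² − (Σh)²)]
Numerator: 20×12146.75 − 454.7×564.1 = -13561.27
Denominator: √[(236532.2 − 206752.09)(326689.4 − 318208.81)] = √[29780.11 × 8480.59] = 15891.9131
r = -13561.27 / 15891.9131 ≈ -0.853

-0.853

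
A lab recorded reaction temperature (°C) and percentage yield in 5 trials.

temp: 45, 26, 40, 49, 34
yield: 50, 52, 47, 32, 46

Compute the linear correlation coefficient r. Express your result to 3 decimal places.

n = 5, Σx = 194, Σy = 227, Σx² = 7858, Σy² = 10553, Σxy = 8614
nΣxy − ΣxΣy = 43070 − 44038 = -968
nΣx² − (Σx)² = 39290 − 37636 = 1654; nΣy² − (Σy)² = 52765 − 51529 = 1236
r = -968 / √(1654 × 1236) = -968 / 1429.8056 ≈ -0.677

-0.677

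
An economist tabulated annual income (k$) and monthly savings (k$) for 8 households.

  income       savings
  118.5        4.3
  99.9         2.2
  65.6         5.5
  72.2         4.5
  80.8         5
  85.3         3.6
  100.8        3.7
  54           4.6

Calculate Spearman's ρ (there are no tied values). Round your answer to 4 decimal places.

Rank income: 8, 6, 2, 3, 4, 5, 7, 1
Rank savings: 4, 1, 8, 5, 7, 2, 3, 6
d = rank(income) − rank(savings): 4, 5, -6, -2, -3, 3, 4, -5; Σd² = 140
ρ = 1 − 6Σd² / [n(n²−1)] = 1 − 6×140 / (8×63) = 1 − 840/504 ≈ -0.6667

-0.6667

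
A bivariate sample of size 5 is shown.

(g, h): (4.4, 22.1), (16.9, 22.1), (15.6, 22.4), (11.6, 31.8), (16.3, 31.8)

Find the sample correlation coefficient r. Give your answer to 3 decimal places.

0.182

n = 5, Σg = 64.8, Σh = 130.2, Σg² = 948.58, Σh² = 3501.06, Σgh = 1707.39
nΣgh − ΣgΣh = 8536.95 − 8436.96 = 99.99
nΣg² − (Σg)² = 4742.9 − 4199.04 = 543.86; nΣh² − (Σh)² = 17505.3 − 16952.04 = 553.26
r = 99.99 / √(543.86 × 553.26) = 99.99 / 548.5399 ≈ 0.182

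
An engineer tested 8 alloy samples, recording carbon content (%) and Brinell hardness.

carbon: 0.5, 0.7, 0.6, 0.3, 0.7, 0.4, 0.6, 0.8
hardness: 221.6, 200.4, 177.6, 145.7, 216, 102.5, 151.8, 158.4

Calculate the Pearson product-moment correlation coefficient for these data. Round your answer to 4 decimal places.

n = 8, Σx = 4.6, Σy = 1374, Σx² = 2.84, Σy² = 247333.02, Σxy = 811.35
nΣxy − ΣxΣy = 6490.8 − 6320.4 = 170.4
nΣx² − (Σx)² = 22.72 − 21.16 = 1.56; nΣy² − (Σy)² = 1978664.16 − 1887876 = 90788.16
r = 170.4 / √(1.56 × 90788.16) = 170.4 / 376.3370 ≈ 0.4528

0.4528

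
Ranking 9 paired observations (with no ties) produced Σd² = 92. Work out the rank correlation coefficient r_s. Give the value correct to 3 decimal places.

ρ = 1 − 6Σd² / [n(n²−1)] = 1 − 6×92 / (9×80)
  = 1 − 552/720 = 1 − 0.7667 ≈ 0.233

0.233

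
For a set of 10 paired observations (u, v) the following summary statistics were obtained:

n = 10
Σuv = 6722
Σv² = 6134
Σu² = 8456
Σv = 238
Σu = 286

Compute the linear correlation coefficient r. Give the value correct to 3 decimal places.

r = (nΣuv − ΣuΣv) / √[(nΣu² − (Σu)²)(nΣv² − (Σv)²)]
Numerator: 10×6722 − 286×238 = -848
Denominator: √[(84560 − 81796)(61340 − 56644)] = √[2764 × 4696] = 3602.7412
r = -848 / 3602.7412 ≈ -0.235

-0.235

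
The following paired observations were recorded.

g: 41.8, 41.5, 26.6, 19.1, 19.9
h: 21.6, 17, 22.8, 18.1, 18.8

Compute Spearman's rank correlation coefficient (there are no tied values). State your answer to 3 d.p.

0.200

Rank g: 5, 4, 3, 1, 2
Rank h: 4, 1, 5, 2, 3
d = rank(g) − rank(h): 1, 3, -2, -1, -1; Σd² = 16
ρ = 1 − 6Σd² / [n(n²−1)] = 1 − 6×16 / (5×24) = 1 − 96/120 ≈ 0.200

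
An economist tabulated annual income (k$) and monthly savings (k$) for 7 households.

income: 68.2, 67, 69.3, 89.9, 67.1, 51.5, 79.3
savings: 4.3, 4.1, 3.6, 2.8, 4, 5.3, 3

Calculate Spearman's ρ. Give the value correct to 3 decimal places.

Rank income: 4, 2, 5, 7, 3, 1, 6
Rank savings: 6, 5, 3, 1, 4, 7, 2
d = rank(income) − rank(savings): -2, -3, 2, 6, -1, -6, 4; Σd² = 106
ρ = 1 − 6Σd² / [n(n²−1)] = 1 − 6×106 / (7×48) = 1 − 636/336 ≈ -0.893

-0.893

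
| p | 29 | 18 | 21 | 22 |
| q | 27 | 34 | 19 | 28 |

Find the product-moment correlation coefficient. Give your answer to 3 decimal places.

-0.232

n = 4, Σp = 90, Σq = 108, Σp² = 2090, Σq² = 3030, Σpq = 2410
nΣpq − ΣpΣq = 9640 − 9720 = -80
nΣp² − (Σp)² = 8360 − 8100 = 260; nΣq² − (Σq)² = 12120 − 11664 = 456
r = -80 / √(260 × 456) = -80 / 344.3254 ≈ -0.232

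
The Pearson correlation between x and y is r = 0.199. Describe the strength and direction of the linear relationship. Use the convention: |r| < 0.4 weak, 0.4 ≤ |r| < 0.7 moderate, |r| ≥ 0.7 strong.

r = 0.199 > 0 so the relationship is positive.
|r| = 0.199, which falls in the weak range.

weak positive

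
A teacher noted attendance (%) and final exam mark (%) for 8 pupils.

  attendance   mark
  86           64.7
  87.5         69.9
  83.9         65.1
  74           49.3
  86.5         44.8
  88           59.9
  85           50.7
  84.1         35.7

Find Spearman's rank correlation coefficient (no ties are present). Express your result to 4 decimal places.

Rank attendance: 5, 7, 2, 1, 6, 8, 4, 3
Rank mark: 6, 8, 7, 3, 2, 5, 4, 1
d = rank(attendance) − rank(mark): -1, -1, -5, -2, 4, 3, 0, 2; Σd² = 60
ρ = 1 − 6Σd² / [n(n²−1)] = 1 − 6×60 / (8×63) = 1 − 360/504 ≈ 0.2857

0.2857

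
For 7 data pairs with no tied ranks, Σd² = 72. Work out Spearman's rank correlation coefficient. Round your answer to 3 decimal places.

ρ = 1 − 6Σd² / [n(n²−1)] = 1 − 6×72 / (7×48)
  = 1 − 432/336 = 1 − 1.2857 ≈ -0.286

-0.286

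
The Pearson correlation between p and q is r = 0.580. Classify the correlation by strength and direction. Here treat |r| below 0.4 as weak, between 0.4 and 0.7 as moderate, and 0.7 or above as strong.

moderate positive

r = 0.580 > 0 so the relationship is positive.
|r| = 0.580, which falls in the moderate range.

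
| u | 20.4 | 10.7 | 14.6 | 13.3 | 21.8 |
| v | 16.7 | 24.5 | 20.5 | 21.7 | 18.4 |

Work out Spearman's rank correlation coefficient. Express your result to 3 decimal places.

-0.900

Rank u: 4, 1, 3, 2, 5
Rank v: 1, 5, 3, 4, 2
d = rank(u) − rank(v): 3, -4, 0, -2, 3; Σd² = 38
ρ = 1 − 6Σd² / [n(n²−1)] = 1 − 6×38 / (5×24) = 1 − 228/120 ≈ -0.900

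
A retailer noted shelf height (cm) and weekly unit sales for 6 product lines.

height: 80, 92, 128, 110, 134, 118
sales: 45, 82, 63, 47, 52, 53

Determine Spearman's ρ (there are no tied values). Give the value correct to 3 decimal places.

0.257

Rank height: 1, 2, 5, 3, 6, 4
Rank sales: 1, 6, 5, 2, 3, 4
d = rank(height) − rank(sales): 0, -4, 0, 1, 3, 0; Σd² = 26
ρ = 1 − 6Σd² / [n(n²−1)] = 1 − 6×26 / (6×35) = 1 − 156/210 ≈ 0.257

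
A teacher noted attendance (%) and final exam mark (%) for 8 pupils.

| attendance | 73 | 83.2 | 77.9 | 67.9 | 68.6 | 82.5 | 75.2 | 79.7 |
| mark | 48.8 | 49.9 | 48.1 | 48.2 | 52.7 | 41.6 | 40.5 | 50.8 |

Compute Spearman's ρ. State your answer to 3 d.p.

-0.095

Rank attendance: 3, 8, 5, 1, 2, 7, 4, 6
Rank mark: 5, 6, 3, 4, 8, 2, 1, 7
d = rank(attendance) − rank(mark): -2, 2, 2, -3, -6, 5, 3, -1; Σd² = 92
ρ = 1 − 6Σd² / [n(n²−1)] = 1 − 6×92 / (8×63) = 1 − 552/504 ≈ -0.095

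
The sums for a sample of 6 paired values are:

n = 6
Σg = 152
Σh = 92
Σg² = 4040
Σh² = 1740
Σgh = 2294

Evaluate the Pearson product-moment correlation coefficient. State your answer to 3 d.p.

-0.147

r = (nΣgh − ΣgΣh) / √[(nΣg² − (Σg)²)(nΣh² − (Σh)²)]
Numerator: 6×2294 − 152×92 = -220
Denominator: √[(24240 − 23104)(10440 − 8464)] = √[1136 × 1976] = 1498.2443
r = -220 / 1498.2443 ≈ -0.147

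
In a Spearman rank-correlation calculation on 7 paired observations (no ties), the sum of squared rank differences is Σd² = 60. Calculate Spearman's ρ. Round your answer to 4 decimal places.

-0.0714

ρ = 1 − 6Σd² / [n(n²−1)] = 1 − 6×60 / (7×48)
  = 1 − 360/336 = 1 − 1.07143 ≈ -0.0714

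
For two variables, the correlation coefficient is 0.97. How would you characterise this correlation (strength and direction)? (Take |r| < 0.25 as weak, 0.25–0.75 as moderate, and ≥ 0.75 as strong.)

strong positive

r = 0.97 > 0 so the relationship is positive.
|r| = 0.97, which falls in the strong range.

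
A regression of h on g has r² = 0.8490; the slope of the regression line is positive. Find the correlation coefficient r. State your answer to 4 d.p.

0.9214

|r| = √0.8490 = 0.9214
The association is positive, so r = 0.9214.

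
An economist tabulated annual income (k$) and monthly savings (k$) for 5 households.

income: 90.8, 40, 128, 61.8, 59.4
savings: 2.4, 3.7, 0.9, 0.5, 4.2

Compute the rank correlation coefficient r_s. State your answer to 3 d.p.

Rank income: 4, 1, 5, 3, 2
Rank savings: 3, 4, 2, 1, 5
d = rank(income) − rank(savings): 1, -3, 3, 2, -3; Σd² = 32
ρ = 1 − 6Σd² / [n(n²−1)] = 1 − 6×32 / (5×24) = 1 − 192/120 ≈ -0.600

-0.600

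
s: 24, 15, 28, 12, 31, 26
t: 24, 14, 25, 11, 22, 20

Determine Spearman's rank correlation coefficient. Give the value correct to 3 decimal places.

Rank s: 3, 2, 5, 1, 6, 4
Rank t: 5, 2, 6, 1, 4, 3
d = rank(s) − rank(t): -2, 0, -1, 0, 2, 1; Σd² = 10
ρ = 1 − 6Σd² / [n(n²−1)] = 1 − 6×10 / (6×35) = 1 − 60/210 ≈ 0.714

0.714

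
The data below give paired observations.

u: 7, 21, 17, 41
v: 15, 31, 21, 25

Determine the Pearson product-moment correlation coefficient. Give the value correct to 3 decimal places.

0.555

n = 4, Σu = 86, Σv = 92, Σu² = 2460, Σv² = 2252, Σuv = 2138
nΣuv − ΣuΣv = 8552 − 7912 = 640
nΣu² − (Σu)² = 9840 − 7396 = 2444; nΣv² − (Σv)² = 9008 − 8464 = 544
r = 640 / √(2444 × 544) = 640 / 1153.0551 ≈ 0.555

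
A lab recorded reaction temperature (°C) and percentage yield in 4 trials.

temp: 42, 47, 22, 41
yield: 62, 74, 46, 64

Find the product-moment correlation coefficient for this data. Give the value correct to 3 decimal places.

n = 4, Σx = 152, Σy = 246, Σx² = 6138, Σy² = 15532, Σxy = 9718
nΣxy − ΣxΣy = 38872 − 37392 = 1480
nΣx² − (Σx)² = 24552 − 23104 = 1448; nΣy² − (Σy)² = 62128 − 60516 = 1612
r = 1480 / √(1448 × 1612) = 1480 / 1527.8010 ≈ 0.969

0.969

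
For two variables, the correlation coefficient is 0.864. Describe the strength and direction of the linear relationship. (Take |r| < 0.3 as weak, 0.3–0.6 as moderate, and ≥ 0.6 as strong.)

strong positive

r = 0.864 > 0 so the relationship is positive.
|r| = 0.864, which falls in the strong range.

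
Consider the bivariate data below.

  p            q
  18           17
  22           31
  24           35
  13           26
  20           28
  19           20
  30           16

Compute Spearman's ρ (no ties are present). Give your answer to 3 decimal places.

0.143

Rank p: 2, 5, 6, 1, 4, 3, 7
Rank q: 2, 6, 7, 4, 5, 3, 1
d = rank(p) − rank(q): 0, -1, -1, -3, -1, 0, 6; Σd² = 48
ρ = 1 − 6Σd² / [n(n²−1)] = 1 − 6×48 / (7×48) = 1 − 288/336 ≈ 0.143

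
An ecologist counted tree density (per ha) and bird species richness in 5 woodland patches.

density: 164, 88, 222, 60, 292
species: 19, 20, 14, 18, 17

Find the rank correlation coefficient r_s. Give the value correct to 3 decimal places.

-0.600

Rank density: 3, 2, 4, 1, 5
Rank species: 4, 5, 1, 3, 2
d = rank(density) − rank(species): -1, -3, 3, -2, 3; Σd² = 32
ρ = 1 − 6Σd² / [n(n²−1)] = 1 − 6×32 / (5×24) = 1 − 192/120 ≈ -0.600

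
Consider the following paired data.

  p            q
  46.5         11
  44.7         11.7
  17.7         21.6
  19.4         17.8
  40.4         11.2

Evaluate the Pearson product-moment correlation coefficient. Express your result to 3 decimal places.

n = 5, Σp = 168.7, Σq = 73.3, Σp² = 6482.15, Σq² = 1166.73, Σpq = 2214.61
nΣpq − ΣpΣq = 11073.05 − 12365.71 = -1292.66
nΣp² − (Σp)² = 32410.75 − 28459.69 = 3951.06; nΣq² − (Σq)² = 5833.65 − 5372.89 = 460.76
r = -1292.66 / √(3951.06 × 460.76) = -1292.66 / 1349.2555 ≈ -0.958

-0.958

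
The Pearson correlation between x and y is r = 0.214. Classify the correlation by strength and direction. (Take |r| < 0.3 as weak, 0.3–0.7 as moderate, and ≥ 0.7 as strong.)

weak positive

r = 0.214 > 0 so the relationship is positive.
|r| = 0.214, which falls in the weak range.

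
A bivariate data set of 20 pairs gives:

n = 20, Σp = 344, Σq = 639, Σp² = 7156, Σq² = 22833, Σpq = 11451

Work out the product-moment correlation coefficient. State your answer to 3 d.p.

r = (nΣpq − ΣpΣq) / √[(nΣp² − (Σp)²)(nΣq² − (Σq)²)]
Numerator: 20×11451 − 344×639 = 9204
Denominator: √[(143120 − 118336)(456660 − 408321)] = √[24784 × 48339] = 34612.6245
r = 9204 / 34612.6245 ≈ 0.266

0.266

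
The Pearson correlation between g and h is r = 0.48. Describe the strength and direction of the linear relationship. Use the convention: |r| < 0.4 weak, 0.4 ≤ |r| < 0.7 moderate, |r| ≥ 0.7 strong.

moderate positive

r = 0.48 > 0 so the relationship is positive.
|r| = 0.48, which falls in the moderate range.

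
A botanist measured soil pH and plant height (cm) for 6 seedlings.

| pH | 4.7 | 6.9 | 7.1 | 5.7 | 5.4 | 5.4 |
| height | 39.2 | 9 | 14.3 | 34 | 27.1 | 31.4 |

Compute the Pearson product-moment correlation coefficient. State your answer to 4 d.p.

n = 6, Σx = 35.2, Σy = 155, Σx² = 210.92, Σy² = 4698.5, Σxy = 857.57
nΣxy − ΣxΣy = 5145.42 − 5456 = -310.58
nΣx² − (Σx)² = 1265.52 − 1239.04 = 26.48; nΣy² − (Σy)² = 28191 − 24025 = 4166
r = -310.58 / √(26.48 × 4166) = -310.58 / 332.1380 ≈ -0.9351

-0.9351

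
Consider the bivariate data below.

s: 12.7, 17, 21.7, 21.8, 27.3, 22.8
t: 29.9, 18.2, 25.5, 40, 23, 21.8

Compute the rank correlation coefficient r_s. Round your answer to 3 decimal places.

Rank s: 1, 2, 3, 4, 6, 5
Rank t: 5, 1, 4, 6, 3, 2
d = rank(s) − rank(t): -4, 1, -1, -2, 3, 3; Σd² = 40
ρ = 1 − 6Σd² / [n(n²−1)] = 1 − 6×40 / (6×35) = 1 − 240/210 ≈ -0.143

-0.143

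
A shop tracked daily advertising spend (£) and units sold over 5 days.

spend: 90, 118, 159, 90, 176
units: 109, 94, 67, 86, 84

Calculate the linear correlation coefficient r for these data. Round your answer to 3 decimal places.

-0.672

n = 5, Σx = 633, Σy = 440, Σx² = 86381, Σy² = 39658, Σxy = 54079
nΣxy − ΣxΣy = 270395 − 278520 = -8125
nΣx² − (Σx)² = 431905 − 400689 = 31216; nΣy² − (Σy)² = 198290 − 193600 = 4690
r = -8125 / √(31216 × 4690) = -8125 / 12099.7124 ≈ -0.672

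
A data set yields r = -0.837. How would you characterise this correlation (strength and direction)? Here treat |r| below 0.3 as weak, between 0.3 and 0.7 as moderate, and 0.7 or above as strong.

strong negative

r = -0.837 < 0 so the relationship is negative.
|r| = 0.837, which falls in the strong range.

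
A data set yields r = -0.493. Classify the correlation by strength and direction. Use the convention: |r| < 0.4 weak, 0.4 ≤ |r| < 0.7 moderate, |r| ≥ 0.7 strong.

r = -0.493 < 0 so the relationship is negative.
|r| = 0.493, which falls in the moderate range.

moderate negative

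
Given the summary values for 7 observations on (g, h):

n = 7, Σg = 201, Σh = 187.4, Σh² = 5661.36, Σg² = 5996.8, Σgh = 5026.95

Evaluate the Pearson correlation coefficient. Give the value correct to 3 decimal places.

r = (nΣgh − ΣgΣh) / √[(nΣg² − (Σg)²)(nΣh² − (Σh)²)]
Numerator: 7×5026.95 − 201×187.4 = -2478.75
Denominator: √[(41977.6 − 40401)(39629.52 − 35118.76)] = √[1576.6 × 4510.76] = 2666.7704
r = -2478.75 / 2666.7704 ≈ -0.929

-0.929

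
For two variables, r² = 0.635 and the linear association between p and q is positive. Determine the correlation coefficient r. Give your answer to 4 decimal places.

0.7969

|r| = √0.635 = 0.7969
The association is positive, so r = 0.7969.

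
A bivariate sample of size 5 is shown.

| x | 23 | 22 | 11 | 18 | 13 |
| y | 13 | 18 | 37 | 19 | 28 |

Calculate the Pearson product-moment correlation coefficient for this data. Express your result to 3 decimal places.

-0.953

n = 5, Σx = 87, Σy = 115, Σx² = 1627, Σy² = 3007, Σxy = 1808
nΣxy − ΣxΣy = 9040 − 10005 = -965
nΣx² − (Σx)² = 8135 − 7569 = 566; nΣy² − (Σy)² = 15035 − 13225 = 1810
r = -965 / √(566 × 1810) = -965 / 1012.1561 ≈ -0.953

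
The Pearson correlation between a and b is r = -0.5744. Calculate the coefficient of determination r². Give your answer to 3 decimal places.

r² = (-0.5744)² = 0.330

0.330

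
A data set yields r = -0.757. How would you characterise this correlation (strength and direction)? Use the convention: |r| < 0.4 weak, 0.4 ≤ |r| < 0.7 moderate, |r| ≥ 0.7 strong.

r = -0.757 < 0 so the relationship is negative.
|r| = 0.757, which falls in the strong range.

strong negative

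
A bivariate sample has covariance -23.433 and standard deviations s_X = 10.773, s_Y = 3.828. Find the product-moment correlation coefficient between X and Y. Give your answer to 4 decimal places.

-0.5682

r = Cov(X,Y) / (s_X · s_Y) = -23.433 / (10.773 × 3.828)
  = -23.433 / 41.2390 ≈ -0.5682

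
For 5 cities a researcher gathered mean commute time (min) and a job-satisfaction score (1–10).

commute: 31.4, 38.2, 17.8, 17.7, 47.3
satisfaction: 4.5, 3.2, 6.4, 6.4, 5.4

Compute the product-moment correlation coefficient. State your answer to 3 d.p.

-0.615

n = 5, Σx = 152.4, Σy = 25.9, Σx² = 5312.62, Σy² = 141.57, Σxy = 746.16
nΣxy − ΣxΣy = 3730.8 − 3947.16 = -216.36
nΣx² − (Σx)² = 26563.1 − 23225.76 = 3337.34; nΣy² − (Σy)² = 707.85 − 670.81 = 37.04
r = -216.36 / √(3337.34 × 37.04) = -216.36 / 351.5894 ≈ -0.615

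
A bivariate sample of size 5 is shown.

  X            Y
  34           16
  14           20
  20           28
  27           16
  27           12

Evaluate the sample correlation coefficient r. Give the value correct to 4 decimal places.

-0.5656

n = 5, ΣX = 122, ΣY = 92, ΣX² = 3210, ΣY² = 1840, ΣXY = 2140
nΣXY − ΣXΣY = 10700 − 11224 = -524
nΣX² − (ΣX)² = 16050 − 14884 = 1166; nΣY² − (ΣY)² = 9200 − 8464 = 736
r = -524 / √(1166 × 736) = -524 / 926.3779 ≈ -0.5656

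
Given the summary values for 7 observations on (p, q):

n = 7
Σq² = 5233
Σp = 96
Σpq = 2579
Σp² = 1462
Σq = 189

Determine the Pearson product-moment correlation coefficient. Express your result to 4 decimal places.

-0.0945

r = (nΣpq − ΣpΣq) / √[(nΣp² − (Σp)²)(nΣq² − (Σq)²)]
Numerator: 7×2579 − 96×189 = -91
Denominator: √[(10234 − 9216)(36631 − 35721)] = √[1018 × 910] = 962.4864
r = -91 / 962.4864 ≈ -0.0945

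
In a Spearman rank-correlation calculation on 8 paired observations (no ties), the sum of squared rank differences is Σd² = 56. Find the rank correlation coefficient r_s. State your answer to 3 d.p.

0.333

ρ = 1 − 6Σd² / [n(n²−1)] = 1 − 6×56 / (8×63)
  = 1 − 336/504 = 1 − 0.6667 ≈ 0.333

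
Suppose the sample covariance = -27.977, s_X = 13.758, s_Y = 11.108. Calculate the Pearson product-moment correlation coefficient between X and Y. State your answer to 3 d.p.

-0.183

r = Cov(X,Y) / (s_X · s_Y) = -27.977 / (13.758 × 11.108)
  = -27.977 / 152.8239 ≈ -0.183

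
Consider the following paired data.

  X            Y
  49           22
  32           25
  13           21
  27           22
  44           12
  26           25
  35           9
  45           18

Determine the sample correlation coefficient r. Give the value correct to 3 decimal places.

-0.341

n = 8, ΣX = 271, ΣY = 154, ΣX² = 10185, ΣY² = 3208, ΣXY = 5048
nΣXY − ΣXΣY = 40384 − 41734 = -1350
nΣX² − (ΣX)² = 81480 − 73441 = 8039; nΣY² − (ΣY)² = 25664 − 23716 = 1948
r = -1350 / √(8039 × 1948) = -1350 / 3957.2682 ≈ -0.341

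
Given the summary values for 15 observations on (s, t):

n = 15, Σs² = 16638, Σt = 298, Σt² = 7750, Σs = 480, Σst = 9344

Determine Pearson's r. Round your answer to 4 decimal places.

r = (nΣst − ΣsΣt) / √[(nΣs² − (Σs)²)(nΣt² − (Σt)²)]
Numerator: 15×9344 − 480×298 = -2880
Denominator: √[(249570 − 230400)(116250 − 88804)] = √[19170 × 27446] = 22937.7379
r = -2880 / 22937.7379 ≈ -0.1256

-0.1256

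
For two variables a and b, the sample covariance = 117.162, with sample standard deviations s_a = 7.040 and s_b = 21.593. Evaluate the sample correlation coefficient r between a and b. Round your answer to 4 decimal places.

0.7707

r = Cov(a,b) / (s_a · s_b) = 117.162 / (7.040 × 21.593)
  = 117.162 / 152.0147 ≈ 0.7707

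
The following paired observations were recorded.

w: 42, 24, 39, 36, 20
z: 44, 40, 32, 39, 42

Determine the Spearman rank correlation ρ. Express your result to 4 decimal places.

Rank w: 5, 2, 4, 3, 1
Rank z: 5, 3, 1, 2, 4
d = rank(w) − rank(z): 0, -1, 3, 1, -3; Σd² = 20
ρ = 1 − 6Σd² / [n(n²−1)] = 1 − 6×20 / (5×24) = 1 − 120/120 ≈ 0.0000

0.0000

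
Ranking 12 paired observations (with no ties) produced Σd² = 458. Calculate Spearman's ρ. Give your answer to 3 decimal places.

ρ = 1 − 6Σd² / [n(n²−1)] = 1 − 6×458 / (12×143)
  = 1 − 2748/1716 = 1 − 1.6014 ≈ -0.601

-0.601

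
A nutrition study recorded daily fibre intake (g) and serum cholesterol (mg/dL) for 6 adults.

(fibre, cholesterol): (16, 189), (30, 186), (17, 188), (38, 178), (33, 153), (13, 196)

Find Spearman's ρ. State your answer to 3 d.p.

-0.943

Rank fibre: 2, 4, 3, 6, 5, 1
Rank cholesterol: 5, 3, 4, 2, 1, 6
d = rank(fibre) − rank(cholesterol): -3, 1, -1, 4, 4, -5; Σd² = 68
ρ = 1 − 6Σd² / [n(n²−1)] = 1 − 6×68 / (6×35) = 1 − 408/210 ≈ -0.943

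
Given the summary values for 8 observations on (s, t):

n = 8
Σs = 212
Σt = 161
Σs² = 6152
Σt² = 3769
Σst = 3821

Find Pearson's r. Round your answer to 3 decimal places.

-0.838

r = (nΣst − ΣsΣt) / √[(nΣs² − (Σs)²)(nΣt² − (Σt)²)]
Numerator: 8×3821 − 212×161 = -3564
Denominator: √[(49216 − 44944)(30152 − 25921)] = √[4272 × 4231] = 4251.4506
r = -3564 / 4251.4506 ≈ -0.838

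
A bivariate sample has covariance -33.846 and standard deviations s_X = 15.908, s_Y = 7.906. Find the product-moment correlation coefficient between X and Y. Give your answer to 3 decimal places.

r = Cov(X,Y) / (s_X · s_Y) = -33.846 / (15.908 × 7.906)
  = -33.846 / 125.7686 ≈ -0.269

-0.269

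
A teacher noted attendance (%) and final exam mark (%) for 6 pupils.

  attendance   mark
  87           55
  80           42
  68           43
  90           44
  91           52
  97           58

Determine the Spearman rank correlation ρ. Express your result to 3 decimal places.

Rank attendance: 3, 2, 1, 4, 5, 6
Rank mark: 5, 1, 2, 3, 4, 6
d = rank(attendance) − rank(mark): -2, 1, -1, 1, 1, 0; Σd² = 8
ρ = 1 − 6Σd² / [n(n²−1)] = 1 − 6×8 / (6×35) = 1 − 48/210 ≈ 0.771

0.771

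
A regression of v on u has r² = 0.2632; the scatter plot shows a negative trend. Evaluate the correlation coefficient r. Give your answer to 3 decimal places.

-0.513

|r| = √0.2632 = 0.513
The association is negative, so r = −0.513.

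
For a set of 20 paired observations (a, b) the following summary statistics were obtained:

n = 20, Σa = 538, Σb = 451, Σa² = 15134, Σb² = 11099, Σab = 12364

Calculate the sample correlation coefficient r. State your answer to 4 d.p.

r = (nΣab − ΣaΣb) / √[(nΣa² − (Σa)²)(nΣb² − (Σb)²)]
Numerator: 20×12364 − 538×451 = 4642
Denominator: √[(302680 − 289444)(221980 − 203401)] = √[13236 × 18579] = 15681.5702
r = 4642 / 15681.5702 ≈ 0.2960

0.2960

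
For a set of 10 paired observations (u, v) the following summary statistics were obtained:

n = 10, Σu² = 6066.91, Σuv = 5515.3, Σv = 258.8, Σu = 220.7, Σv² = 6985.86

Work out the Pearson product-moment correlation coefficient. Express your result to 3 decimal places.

r = (nΣuv − ΣuΣv) / √[(nΣu² − (Σu)²)(nΣv² − (Σv)²)]
Numerator: 10×5515.3 − 220.7×258.8 = -1964.16
Denominator: √[(60669.1 − 48708.49)(69858.6 − 66977.44)] = √[11960.61 × 2881.16] = 5870.3008
r = -1964.16 / 5870.3008 ≈ -0.335

-0.335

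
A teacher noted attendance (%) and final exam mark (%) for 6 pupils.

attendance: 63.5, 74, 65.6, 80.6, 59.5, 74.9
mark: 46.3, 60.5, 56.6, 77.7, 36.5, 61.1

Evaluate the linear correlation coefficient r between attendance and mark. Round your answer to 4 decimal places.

n = 6, Σx = 418.1, Σy = 338.7, Σx² = 29458.23, Σy² = 20110.25, Σxy = 24140.77
nΣxy − ΣxΣy = 144844.62 − 141610.47 = 3234.15
nΣx² − (Σx)² = 176749.38 − 174807.61 = 1941.77; nΣy² − (Σy)² = 120661.5 − 114717.69 = 5943.81
r = 3234.15 / √(1941.77 × 5943.81) = 3234.15 / 3397.2801 ≈ 0.9520

0.9520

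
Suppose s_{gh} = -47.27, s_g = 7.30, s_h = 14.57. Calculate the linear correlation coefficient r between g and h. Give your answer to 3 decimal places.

r = Cov(g,h) / (s_g · s_h) = -47.27 / (7.30 × 14.57)
  = -47.27 / 106.3610 ≈ -0.444

-0.444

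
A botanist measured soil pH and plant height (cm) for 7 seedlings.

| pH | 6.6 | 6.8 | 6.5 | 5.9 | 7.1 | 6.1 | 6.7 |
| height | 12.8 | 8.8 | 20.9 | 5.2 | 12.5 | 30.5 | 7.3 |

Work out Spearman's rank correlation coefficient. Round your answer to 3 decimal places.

Rank pH: 4, 6, 3, 1, 7, 2, 5
Rank height: 5, 3, 6, 1, 4, 7, 2
d = rank(pH) − rank(height): -1, 3, -3, 0, 3, -5, 3; Σd² = 62
ρ = 1 − 6Σd² / [n(n²−1)] = 1 − 6×62 / (7×48) = 1 − 372/336 ≈ -0.107

-0.107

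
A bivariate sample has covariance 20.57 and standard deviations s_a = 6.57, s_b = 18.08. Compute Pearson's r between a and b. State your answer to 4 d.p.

0.1732

r = Cov(a,b) / (s_a · s_b) = 20.57 / (6.57 × 18.08)
  = 20.57 / 118.7856 ≈ 0.1732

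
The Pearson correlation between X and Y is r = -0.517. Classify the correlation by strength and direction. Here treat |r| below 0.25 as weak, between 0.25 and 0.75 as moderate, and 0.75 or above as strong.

moderate negative

r = -0.517 < 0 so the relationship is negative.
|r| = 0.517, which falls in the moderate range.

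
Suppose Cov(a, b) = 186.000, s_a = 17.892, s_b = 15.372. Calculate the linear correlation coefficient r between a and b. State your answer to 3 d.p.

0.676

r = Cov(a,b) / (s_a · s_b) = 186.000 / (17.892 × 15.372)
  = 186.000 / 275.0358 ≈ 0.676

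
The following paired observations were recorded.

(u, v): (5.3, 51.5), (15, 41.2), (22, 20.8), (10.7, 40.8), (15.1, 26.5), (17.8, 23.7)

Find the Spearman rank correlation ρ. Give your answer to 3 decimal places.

Rank u: 1, 3, 6, 2, 4, 5
Rank v: 6, 5, 1, 4, 3, 2
d = rank(u) − rank(v): -5, -2, 5, -2, 1, 3; Σd² = 68
ρ = 1 − 6Σd² / [n(n²−1)] = 1 − 6×68 / (6×35) = 1 − 408/210 ≈ -0.943

-0.943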